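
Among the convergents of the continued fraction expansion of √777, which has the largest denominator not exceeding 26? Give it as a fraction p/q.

√777 = [27; 1, 6, 1, 54, …] (period length 4).
Convergents:
  p_0/q_0 = 27/1
  p_1/q_1 = 28/1
  p_2/q_2 = 195/7
  p_3/q_3 = 223/8
  p_4/q_4 = 12237/439
q_3 = 8 ≤ 26 < 439 = q_4, so the answer is 223/8.

223/8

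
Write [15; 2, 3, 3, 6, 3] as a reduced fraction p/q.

7069/458

Using pₖ = aₖpₖ₋₁ + pₖ₋₂ and qₖ = aₖqₖ₋₁ + qₖ₋₂:
  k=0: a=15, p=15, q=1
  k=1: a=2, p=31, q=2
  k=2: a=3, p=108, q=7
  k=3: a=3, p=355, q=23
  k=4: a=6, p=2238, q=145
  k=5: a=3, p=7069, q=458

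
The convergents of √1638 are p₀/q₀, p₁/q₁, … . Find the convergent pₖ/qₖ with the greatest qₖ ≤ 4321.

√1638 = [40; 2, 8, 2, 80, …] (period length 4).
Convergents:
  p_0/q_0 = 40/1
  p_1/q_1 = 81/2
  p_2/q_2 = 688/17
  p_3/q_3 = 1457/36
  p_4/q_4 = 117248/2897
  p_5/q_5 = 235953/5830
q_4 = 2897 ≤ 4321 < 5830 = q_5, so the answer is 117248/2897.

117248/2897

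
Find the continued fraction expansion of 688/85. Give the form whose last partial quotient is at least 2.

688 = 8*85 + 8
85 = 10*8 + 5
8 = 1*5 + 3
5 = 1*3 + 2
3 = 1*2 + 1
2 = 2*1 + 0  (stop)
So 688/85 = [8; 10, 1, 1, 1, 2].

[8; 10, 1, 1, 1, 2]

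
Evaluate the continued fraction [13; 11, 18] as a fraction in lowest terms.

2605/199

Fold from the inside: start with 18/1.
  11 + 1/18 = 199/18
  13 + 18/199 = 2605/199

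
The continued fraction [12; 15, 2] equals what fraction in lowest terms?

Fold from the inside: start with 2/1.
  15 + 1/2 = 31/2
  12 + 2/31 = 374/31

374/31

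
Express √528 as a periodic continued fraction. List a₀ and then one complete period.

[22; 1, 44]

a₀ = ⌊√528⌋ = 22.
With m₀=0, d₀=1 and mₖ₊₁ = dₖaₖ − mₖ, dₖ₊₁ = (n − mₖ₊₁²)/dₖ, aₖ₊₁ = ⌊(a₀+mₖ₊₁)/dₖ₊₁⌋:
  k=1: m=22, d=44, a=1
  k=2: m=22, d=1, a=44
d=1 and a=2a₀=44 at k=2, so the next step gives (m, d) = (22, 44) again — its k=1 value — and the period has length 2.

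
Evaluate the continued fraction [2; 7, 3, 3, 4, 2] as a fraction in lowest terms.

Fold from the inside: start with 2/1.
  4 + 1/2 = 9/2
  3 + 2/9 = 29/9
  3 + 9/29 = 96/29
  7 + 29/96 = 701/96
  2 + 96/701 = 1498/701

1498/701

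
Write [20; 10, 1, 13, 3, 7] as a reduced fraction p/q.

69175/3443

Using pₖ = aₖpₖ₋₁ + pₖ₋₂ and qₖ = aₖqₖ₋₁ + qₖ₋₂:
  k=0: a=20, p=20, q=1
  k=1: a=10, p=201, q=10
  k=2: a=1, p=221, q=11
  k=3: a=13, p=3074, q=153
  k=4: a=3, p=9443, q=470
  k=5: a=7, p=69175, q=3443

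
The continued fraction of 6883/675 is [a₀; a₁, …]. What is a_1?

5

6883 = 10·675 + 133   →  a_0 = 10
675 = 5·133 + 10   →  a_1 = 5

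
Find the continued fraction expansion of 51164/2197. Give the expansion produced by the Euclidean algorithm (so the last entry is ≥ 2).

51164 = 23*2197 + 633
2197 = 3*633 + 298
633 = 2*298 + 37
298 = 8*37 + 2
37 = 18*2 + 1
2 = 2*1 + 0  (stop)
So 51164/2197 = [23; 3, 2, 8, 18, 2].

[23; 3, 2, 8, 18, 2]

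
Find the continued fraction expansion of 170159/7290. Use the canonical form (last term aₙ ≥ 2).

[23; 2, 1, 13, 16, 11]

170159 = 23*7290 + 2489
7290 = 2*2489 + 2312
2489 = 1*2312 + 177
2312 = 13*177 + 11
177 = 16*11 + 1
11 = 11*1 + 0  (stop)
So 170159/7290 = [23; 2, 1, 13, 16, 11].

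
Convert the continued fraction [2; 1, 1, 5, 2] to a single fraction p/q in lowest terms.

Fold from the inside: start with 2/1.
  5 + 1/2 = 11/2
  1 + 2/11 = 13/11
  1 + 11/13 = 24/13
  2 + 13/24 = 61/24

61/24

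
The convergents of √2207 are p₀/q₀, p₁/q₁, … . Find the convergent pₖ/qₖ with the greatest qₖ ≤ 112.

√2207 = [46; 1, 45, 1, 92, …] (period length 4).
Convergents:
  p_0/q_0 = 46/1
  p_1/q_1 = 47/1
  p_2/q_2 = 2161/46
  p_3/q_3 = 2208/47
  p_4/q_4 = 205297/4370
q_3 = 47 ≤ 112 < 4370 = q_4, so the answer is 2208/47.

2208/47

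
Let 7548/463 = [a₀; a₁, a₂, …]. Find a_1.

3

7548 = 16·463 + 140   →  a_0 = 16
463 = 3·140 + 43   →  a_1 = 3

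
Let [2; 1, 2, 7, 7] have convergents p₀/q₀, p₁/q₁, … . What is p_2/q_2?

Using pₖ = aₖpₖ₋₁ + pₖ₋₂, qₖ = aₖqₖ₋₁ + qₖ₋₂ (with p₋₁=1, p₋₂=0, q₋₁=0, q₋₂=1):
  k=0: a=2, p=2, q=1
  k=1: a=1, p=3, q=1
  k=2: a=2, p=8, q=3

8/3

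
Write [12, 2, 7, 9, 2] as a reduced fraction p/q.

Fold from the inside: start with 2/1.
  9 + 1/2 = 19/2
  7 + 2/19 = 135/19
  2 + 19/135 = 289/135
  12 + 135/289 = 3603/289

3603/289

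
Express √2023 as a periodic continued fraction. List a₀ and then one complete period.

a₀ = ⌊√2023⌋ = 44.

[44; 1, 43, 1, 88]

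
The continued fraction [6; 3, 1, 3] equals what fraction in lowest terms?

Using pₖ = aₖpₖ₋₁ + pₖ₋₂ and qₖ = aₖqₖ₋₁ + qₖ₋₂:
  k=0: a=6, p=6, q=1
  k=1: a=3, p=19, q=3
  k=2: a=1, p=25, q=4
  k=3: a=3, p=94, q=15

94/15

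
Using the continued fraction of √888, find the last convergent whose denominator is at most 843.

8910/299

√888 = [29; 1, 3, 1, 58, …] (period length 4).
Convergents:
  p_0/q_0 = 29/1
  p_1/q_1 = 30/1
  p_2/q_2 = 119/4
  p_3/q_3 = 149/5
  p_4/q_4 = 8761/294
  p_5/q_5 = 8910/299
  p_6/q_6 = 35491/1191
q_5 = 299 ≤ 843 < 1191 = q_6, so the answer is 8910/299.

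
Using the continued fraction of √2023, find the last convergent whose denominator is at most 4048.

√2023 = [44; 1, 43, 1, 88, …] (period length 4).
Convergents:
  p_0/q_0 = 44/1
  p_1/q_1 = 45/1
  p_2/q_2 = 1979/44
  p_3/q_3 = 2024/45
  p_4/q_4 = 180091/4004
  p_5/q_5 = 182115/4049
q_4 = 4004 ≤ 4048 < 4049 = q_5, so the answer is 180091/4004.

180091/4004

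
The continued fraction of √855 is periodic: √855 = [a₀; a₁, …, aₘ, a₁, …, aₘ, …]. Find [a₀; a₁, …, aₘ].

a₀ = ⌊√855⌋ = 29.

[29; 4, 6, 4, 58]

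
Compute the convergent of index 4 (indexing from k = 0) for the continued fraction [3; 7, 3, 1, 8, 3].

Using pₖ = aₖpₖ₋₁ + pₖ₋₂, qₖ = aₖqₖ₋₁ + qₖ₋₂ (with p₋₁=1, p₋₂=0, q₋₁=0, q₋₂=1):
  k=0: a=3, p=3, q=1
  k=1: a=7, p=22, q=7
  k=2: a=3, p=69, q=22
  k=3: a=1, p=91, q=29
  k=4: a=8, p=797, q=254

797/254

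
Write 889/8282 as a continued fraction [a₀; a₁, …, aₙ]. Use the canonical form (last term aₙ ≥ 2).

[0; 9, 3, 6, 9, 5]

889 = 0×8282 + 889
8282 = 9×889 + 281
889 = 3×281 + 46
281 = 6×46 + 5
46 = 9×5 + 1
5 = 5×1 + 0  (stop)
So 889/8282 = [0; 9, 3, 6, 9, 5].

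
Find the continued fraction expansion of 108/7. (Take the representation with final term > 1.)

[15; 2, 3]

108 = 15×7 + 3
7 = 2×3 + 1
3 = 3×1 + 0  (stop)
So 108/7 = [15; 2, 3].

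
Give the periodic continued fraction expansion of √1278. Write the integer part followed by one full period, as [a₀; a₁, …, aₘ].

a₀ = ⌊√1278⌋ = 35.
With m₀=0, d₀=1 and mₖ₊₁ = dₖaₖ − mₖ, dₖ₊₁ = (n − mₖ₊₁²)/dₖ, aₖ₊₁ = ⌊(a₀+mₖ₊₁)/dₖ₊₁⌋:
  k=1: m=35, d=53, a=1
  k=2: m=18, d=18, a=2
  k=3: m=18, d=53, a=1
  k=4: m=35, d=1, a=70
d=1 and a=2a₀=70 at k=4, so the next step gives (m, d) = (35, 53) again — its k=1 value — and the period has length 4.

[35; 1, 2, 1, 70]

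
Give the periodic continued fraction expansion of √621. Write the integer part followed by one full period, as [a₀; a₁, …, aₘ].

a₀ = ⌊√621⌋ = 24.
With m₀=0, d₀=1 and mₖ₊₁ = dₖaₖ − mₖ, dₖ₊₁ = (n − mₖ₊₁²)/dₖ, aₖ₊₁ = ⌊(a₀+mₖ₊₁)/dₖ₊₁⌋:
  k=1: m=24, d=45, a=1
  k=2: m=21, d=4, a=11
  k=3: m=23, d=23, a=2
  k=4: m=23, d=4, a=11
  k=5: m=21, d=45, a=1
  k=6: m=24, d=1, a=48
d=1 and a=2a₀=48 at k=6, so the next step gives (m, d) = (24, 45) again — its k=1 value — and the period has length 6.

[24; 1, 11, 2, 11, 1, 48]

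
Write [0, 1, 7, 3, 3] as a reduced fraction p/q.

Fold from the inside: start with 3/1.
  3 + 1/3 = 10/3
  7 + 3/10 = 73/10
  1 + 10/73 = 83/73
  0 + 73/83 = 73/83

73/83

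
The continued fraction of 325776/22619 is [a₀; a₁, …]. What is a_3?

325776 = 14·22619 + 9110   →  a_0 = 14
22619 = 2·9110 + 4399   →  a_1 = 2
9110 = 2·4399 + 312   →  a_2 = 2
4399 = 14·312 + 31   →  a_3 = 14

14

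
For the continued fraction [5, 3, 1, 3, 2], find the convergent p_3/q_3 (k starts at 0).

Using pₖ = aₖpₖ₋₁ + pₖ₋₂, qₖ = aₖqₖ₋₁ + qₖ₋₂ (with p₋₁=1, p₋₂=0, q₋₁=0, q₋₂=1):
  k=0: a=5, p=5, q=1
  k=1: a=3, p=16, q=3
  k=2: a=1, p=21, q=4
  k=3: a=3, p=79, q=15

79/15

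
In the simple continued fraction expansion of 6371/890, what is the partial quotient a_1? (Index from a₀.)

6371 = 7·890 + 141   →  a_0 = 7
890 = 6·141 + 44   →  a_1 = 6

6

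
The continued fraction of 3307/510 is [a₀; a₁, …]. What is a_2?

15

3307 = 6·510 + 247   →  a_0 = 6
510 = 2·247 + 16   →  a_1 = 2
247 = 15·16 + 7   →  a_2 = 15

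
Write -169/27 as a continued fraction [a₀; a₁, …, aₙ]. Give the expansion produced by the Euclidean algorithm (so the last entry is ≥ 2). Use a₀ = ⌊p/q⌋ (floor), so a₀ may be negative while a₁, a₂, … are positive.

-169 = -7*27 + 20
27 = 1*20 + 7
20 = 2*7 + 6
7 = 1*6 + 1
6 = 6*1 + 0  (stop)
So -169/27 = [-7; 1, 2, 1, 6].

[-7; 1, 2, 1, 6]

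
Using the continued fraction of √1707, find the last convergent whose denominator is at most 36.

785/19

√1707 = [41; 3, 6, 41, 6, 3, 82, …] (period length 6).
Convergents:
  p_0/q_0 = 41/1
  p_1/q_1 = 124/3
  p_2/q_2 = 785/19
  p_3/q_3 = 32309/782
q_2 = 19 ≤ 36 < 782 = q_3, so the answer is 785/19.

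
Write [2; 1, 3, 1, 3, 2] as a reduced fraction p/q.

Using pₖ = aₖpₖ₋₁ + pₖ₋₂ and qₖ = aₖqₖ₋₁ + qₖ₋₂:
  k=0: a=2, p=2, q=1
  k=1: a=1, p=3, q=1
  k=2: a=3, p=11, q=4
  k=3: a=1, p=14, q=5
  k=4: a=3, p=53, q=19
  k=5: a=2, p=120, q=43

120/43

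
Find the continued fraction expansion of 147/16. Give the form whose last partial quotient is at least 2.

147 = 9*16 + 3
16 = 5*3 + 1
3 = 3*1 + 0  (stop)
So 147/16 = [9; 5, 3].

[9; 5, 3]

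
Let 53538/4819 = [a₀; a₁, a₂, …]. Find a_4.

3

53538 = 11·4819 + 529   →  a_0 = 11
4819 = 9·529 + 58   →  a_1 = 9
529 = 9·58 + 7   →  a_2 = 9
58 = 8·7 + 2   →  a_3 = 8
7 = 3·2 + 1   →  a_4 = 3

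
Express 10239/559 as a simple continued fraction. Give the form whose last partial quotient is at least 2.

[18; 3, 6, 3, 9]

10239 = 18×559 + 177
559 = 3×177 + 28
177 = 6×28 + 9
28 = 3×9 + 1
9 = 9×1 + 0  (stop)
So 10239/559 = [18; 3, 6, 3, 9].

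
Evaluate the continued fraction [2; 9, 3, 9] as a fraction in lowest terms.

550/261

Fold from the inside: start with 9/1.
  3 + 1/9 = 28/9
  9 + 9/28 = 261/28
  2 + 28/261 = 550/261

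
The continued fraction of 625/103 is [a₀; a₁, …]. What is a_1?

625 = 6·103 + 7   →  a_0 = 6
103 = 14·7 + 5   →  a_1 = 14

14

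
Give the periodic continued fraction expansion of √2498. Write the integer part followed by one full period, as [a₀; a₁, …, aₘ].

a₀ = ⌊√2498⌋ = 49.
With m₀=0, d₀=1 and mₖ₊₁ = dₖaₖ − mₖ, dₖ₊₁ = (n − mₖ₊₁²)/dₖ, aₖ₊₁ = ⌊(a₀+mₖ₊₁)/dₖ₊₁⌋:
  k=1: m=49, d=97, a=1
  k=2: m=48, d=2, a=48
  k=3: m=48, d=97, a=1
  k=4: m=49, d=1, a=98
d=1 and a=2a₀=98 at k=4, so the next step gives (m, d) = (49, 97) again — its k=1 value — and the period has length 4.

[49; 1, 48, 1, 98]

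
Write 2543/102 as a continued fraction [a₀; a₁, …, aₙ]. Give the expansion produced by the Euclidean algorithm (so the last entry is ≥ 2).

2543 = 24·102 + 95
102 = 1·95 + 7
95 = 13·7 + 4
7 = 1·4 + 3
4 = 1·3 + 1
3 = 3·1 + 0  (stop)
So 2543/102 = [24; 1, 13, 1, 1, 3].

[24; 1, 13, 1, 1, 3]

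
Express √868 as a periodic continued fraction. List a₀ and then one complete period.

a₀ = ⌊√868⌋ = 29.
With m₀=0, d₀=1 and mₖ₊₁ = dₖaₖ − mₖ, dₖ₊₁ = (n − mₖ₊₁²)/dₖ, aₖ₊₁ = ⌊(a₀+mₖ₊₁)/dₖ₊₁⌋:
  k=1: m=29, d=27, a=2
  k=2: m=25, d=9, a=6
  k=3: m=29, d=3, a=19
  k=4: m=28, d=28, a=2
  k=5: m=28, d=3, a=19
  k=6: m=29, d=9, a=6
  k=7: m=25, d=27, a=2
  k=8: m=29, d=1, a=58
d=1 and a=2a₀=58 at k=8, so the next step gives (m, d) = (29, 27) again — its k=1 value — and the period has length 8.

[29; 2, 6, 19, 2, 19, 6, 2, 58]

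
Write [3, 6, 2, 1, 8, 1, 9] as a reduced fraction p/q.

5750/1821

Using pₖ = aₖpₖ₋₁ + pₖ₋₂ and qₖ = aₖqₖ₋₁ + qₖ₋₂:
  k=0: a=3, p=3, q=1
  k=1: a=6, p=19, q=6
  k=2: a=2, p=41, q=13
  k=3: a=1, p=60, q=19
  k=4: a=8, p=521, q=165
  k=5: a=1, p=581, q=184
  k=6: a=9, p=5750, q=1821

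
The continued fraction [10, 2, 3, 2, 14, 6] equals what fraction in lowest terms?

14633/1402

Fold from the inside: start with 6/1.
  14 + 1/6 = 85/6
  2 + 6/85 = 176/85
  3 + 85/176 = 613/176
  2 + 176/613 = 1402/613
  10 + 613/1402 = 14633/1402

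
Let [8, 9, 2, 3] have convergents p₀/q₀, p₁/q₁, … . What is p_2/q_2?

Using pₖ = aₖpₖ₋₁ + pₖ₋₂, qₖ = aₖqₖ₋₁ + qₖ₋₂ (with p₋₁=1, p₋₂=0, q₋₁=0, q₋₂=1):
  k=0: a=8, p=8, q=1
  k=1: a=9, p=73, q=9
  k=2: a=2, p=154, q=19

154/19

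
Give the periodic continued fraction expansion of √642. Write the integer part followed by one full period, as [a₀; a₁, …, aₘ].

[25; 2, 1, 24, 1, 2, 50]

a₀ = ⌊√642⌋ = 25.
With m₀=0, d₀=1 and mₖ₊₁ = dₖaₖ − mₖ, dₖ₊₁ = (n − mₖ₊₁²)/dₖ, aₖ₊₁ = ⌊(a₀+mₖ₊₁)/dₖ₊₁⌋:
  k=1: m=25, d=17, a=2
  k=2: m=9, d=33, a=1
  k=3: m=24, d=2, a=24
  k=4: m=24, d=33, a=1
  k=5: m=9, d=17, a=2
  k=6: m=25, d=1, a=50
d=1 and a=2a₀=50 at k=6, so the next step gives (m, d) = (25, 17) again — its k=1 value — and the period has length 6.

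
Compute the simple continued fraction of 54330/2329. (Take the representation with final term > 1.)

54330 = 23*2329 + 763
2329 = 3*763 + 40
763 = 19*40 + 3
40 = 13*3 + 1
3 = 3*1 + 0  (stop)
So 54330/2329 = [23; 3, 19, 13, 3].

[23; 3, 19, 13, 3]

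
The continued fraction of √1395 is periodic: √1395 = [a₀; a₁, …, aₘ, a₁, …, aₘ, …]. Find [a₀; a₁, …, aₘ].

[37; 2, 1, 6, 8, 6, 1, 2, 74]

a₀ = ⌊√1395⌋ = 37.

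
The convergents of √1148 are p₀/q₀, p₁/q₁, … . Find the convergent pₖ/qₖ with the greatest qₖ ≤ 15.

271/8

√1148 = [33; 1, 7, 2, 16, 2, 7, 1, 66, …] (period length 8).
Convergents:
  p_0/q_0 = 33/1
  p_1/q_1 = 34/1
  p_2/q_2 = 271/8
  p_3/q_3 = 576/17
q_2 = 8 ≤ 15 < 17 = q_3, so the answer is 271/8.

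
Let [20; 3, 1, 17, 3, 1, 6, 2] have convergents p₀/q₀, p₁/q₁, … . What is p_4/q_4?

4395/217

Using pₖ = aₖpₖ₋₁ + pₖ₋₂, qₖ = aₖqₖ₋₁ + qₖ₋₂ (with p₋₁=1, p₋₂=0, q₋₁=0, q₋₂=1):
  k=0: a=20, p=20, q=1
  k=1: a=3, p=61, q=3
  k=2: a=1, p=81, q=4
  k=3: a=17, p=1438, q=71
  k=4: a=3, p=4395, q=217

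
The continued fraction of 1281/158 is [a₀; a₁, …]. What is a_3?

2

1281 = 8·158 + 17   →  a_0 = 8
158 = 9·17 + 5   →  a_1 = 9
17 = 3·5 + 2   →  a_2 = 3
5 = 2·2 + 1   →  a_3 = 2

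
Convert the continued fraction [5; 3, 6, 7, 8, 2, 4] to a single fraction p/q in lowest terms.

55857/10507

Using pₖ = aₖpₖ₋₁ + pₖ₋₂ and qₖ = aₖqₖ₋₁ + qₖ₋₂:
  k=0: a=5, p=5, q=1
  k=1: a=3, p=16, q=3
  k=2: a=6, p=101, q=19
  k=3: a=7, p=723, q=136
  k=4: a=8, p=5885, q=1107
  k=5: a=2, p=12493, q=2350
  k=6: a=4, p=55857, q=10507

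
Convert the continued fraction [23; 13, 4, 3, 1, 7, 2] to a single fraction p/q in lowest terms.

Using pₖ = aₖpₖ₋₁ + pₖ₋₂ and qₖ = aₖqₖ₋₁ + qₖ₋₂:
  k=0: a=23, p=23, q=1
  k=1: a=13, p=300, q=13
  k=2: a=4, p=1223, q=53
  k=3: a=3, p=3969, q=172
  k=4: a=1, p=5192, q=225
  k=5: a=7, p=40313, q=1747
  k=6: a=2, p=85818, q=3719

85818/3719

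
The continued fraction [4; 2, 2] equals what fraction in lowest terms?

22/5

Using pₖ = aₖpₖ₋₁ + pₖ₋₂ and qₖ = aₖqₖ₋₁ + qₖ₋₂:
  k=0: a=4, p=4, q=1
  k=1: a=2, p=9, q=2
  k=2: a=2, p=22, q=5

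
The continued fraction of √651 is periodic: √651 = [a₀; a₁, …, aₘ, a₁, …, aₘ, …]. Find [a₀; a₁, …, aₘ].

a₀ = ⌊√651⌋ = 25.
With m₀=0, d₀=1 and mₖ₊₁ = dₖaₖ − mₖ, dₖ₊₁ = (n − mₖ₊₁²)/dₖ, aₖ₊₁ = ⌊(a₀+mₖ₊₁)/dₖ₊₁⌋:
  k=1: m=25, d=26, a=1
  k=2: m=1, d=25, a=1
  k=3: m=24, d=3, a=16
  k=4: m=24, d=25, a=1
  k=5: m=1, d=26, a=1
  k=6: m=25, d=1, a=50
d=1 and a=2a₀=50 at k=6, so the next step gives (m, d) = (25, 26) again — its k=1 value — and the period has length 6.

[25; 1, 1, 16, 1, 1, 50]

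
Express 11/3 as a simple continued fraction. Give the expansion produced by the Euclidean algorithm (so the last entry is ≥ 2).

11 = 3*3 + 2
3 = 1*2 + 1
2 = 2*1 + 0  (stop)
So 11/3 = [3; 1, 2].

[3; 1, 2]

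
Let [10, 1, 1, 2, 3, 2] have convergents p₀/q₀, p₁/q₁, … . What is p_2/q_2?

Using pₖ = aₖpₖ₋₁ + pₖ₋₂, qₖ = aₖqₖ₋₁ + qₖ₋₂ (with p₋₁=1, p₋₂=0, q₋₁=0, q₋₂=1):
  k=0: a=10, p=10, q=1
  k=1: a=1, p=11, q=1
  k=2: a=1, p=21, q=2

21/2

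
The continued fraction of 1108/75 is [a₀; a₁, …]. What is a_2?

3

1108 = 14·75 + 58   →  a_0 = 14
75 = 1·58 + 17   →  a_1 = 1
58 = 3·17 + 7   →  a_2 = 3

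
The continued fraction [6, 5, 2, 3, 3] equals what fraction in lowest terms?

Using pₖ = aₖpₖ₋₁ + pₖ₋₂ and qₖ = aₖqₖ₋₁ + qₖ₋₂:
  k=0: a=6, p=6, q=1
  k=1: a=5, p=31, q=5
  k=2: a=2, p=68, q=11
  k=3: a=3, p=235, q=38
  k=4: a=3, p=773, q=125

773/125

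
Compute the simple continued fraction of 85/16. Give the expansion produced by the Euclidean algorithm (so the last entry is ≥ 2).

85 = 5·16 + 5
16 = 3·5 + 1
5 = 5·1 + 0  (stop)
So 85/16 = [5; 3, 5].

[5; 3, 5]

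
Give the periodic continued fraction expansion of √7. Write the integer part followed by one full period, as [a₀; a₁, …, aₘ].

[2; 1, 1, 1, 4]

a₀ = ⌊√7⌋ = 2.
With m₀=0, d₀=1 and mₖ₊₁ = dₖaₖ − mₖ, dₖ₊₁ = (n − mₖ₊₁²)/dₖ, aₖ₊₁ = ⌊(a₀+mₖ₊₁)/dₖ₊₁⌋:
  k=1: m=2, d=3, a=1
  k=2: m=1, d=2, a=1
  k=3: m=1, d=3, a=1
  k=4: m=2, d=1, a=4
d=1 and a=2a₀=4 at k=4, so the next step gives (m, d) = (2, 3) again — its k=1 value — and the period has length 4.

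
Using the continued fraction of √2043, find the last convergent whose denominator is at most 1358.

20385/451

√2043 = [45; 5, 90, …] (period length 2).
Convergents:
  p_0/q_0 = 45/1
  p_1/q_1 = 226/5
  p_2/q_2 = 20385/451
  p_3/q_3 = 102151/2260
q_2 = 451 ≤ 1358 < 2260 = q_3, so the answer is 20385/451.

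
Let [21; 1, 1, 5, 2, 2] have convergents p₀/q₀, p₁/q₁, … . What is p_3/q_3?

237/11

Using pₖ = aₖpₖ₋₁ + pₖ₋₂, qₖ = aₖqₖ₋₁ + qₖ₋₂ (with p₋₁=1, p₋₂=0, q₋₁=0, q₋₂=1):
  k=0: a=21, p=21, q=1
  k=1: a=1, p=22, q=1
  k=2: a=1, p=43, q=2
  k=3: a=5, p=237, q=11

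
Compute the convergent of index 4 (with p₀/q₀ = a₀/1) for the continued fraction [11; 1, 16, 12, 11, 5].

27131/2272

Using pₖ = aₖpₖ₋₁ + pₖ₋₂, qₖ = aₖqₖ₋₁ + qₖ₋₂ (with p₋₁=1, p₋₂=0, q₋₁=0, q₋₂=1):
  k=0: a=11, p=11, q=1
  k=1: a=1, p=12, q=1
  k=2: a=16, p=203, q=17
  k=3: a=12, p=2448, q=205
  k=4: a=11, p=27131, q=2272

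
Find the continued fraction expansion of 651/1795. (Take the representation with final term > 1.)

[0; 2, 1, 3, 8, 3, 6]

651 = 0*1795 + 651
1795 = 2*651 + 493
651 = 1*493 + 158
493 = 3*158 + 19
158 = 8*19 + 6
19 = 3*6 + 1
6 = 6*1 + 0  (stop)
So 651/1795 = [0; 2, 1, 3, 8, 3, 6].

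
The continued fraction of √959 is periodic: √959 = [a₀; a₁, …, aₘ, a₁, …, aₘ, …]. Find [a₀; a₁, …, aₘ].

a₀ = ⌊√959⌋ = 30.
With m₀=0, d₀=1 and mₖ₊₁ = dₖaₖ − mₖ, dₖ₊₁ = (n − mₖ₊₁²)/dₖ, aₖ₊₁ = ⌊(a₀+mₖ₊₁)/dₖ₊₁⌋:
  k=1: m=30, d=59, a=1
  k=2: m=29, d=2, a=29
  k=3: m=29, d=59, a=1
  k=4: m=30, d=1, a=60
d=1 and a=2a₀=60 at k=4, so the next step gives (m, d) = (30, 59) again — its k=1 value — and the period has length 4.

[30; 1, 29, 1, 60]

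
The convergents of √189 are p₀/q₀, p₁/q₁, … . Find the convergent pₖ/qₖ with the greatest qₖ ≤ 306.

√189 = [13; 1, 2, 1, 26, …] (period length 4).
Convergents:
  p_0/q_0 = 13/1
  p_1/q_1 = 14/1
  p_2/q_2 = 41/3
  p_3/q_3 = 55/4
  p_4/q_4 = 1471/107
  p_5/q_5 = 1526/111
  p_6/q_6 = 4523/329
q_5 = 111 ≤ 306 < 329 = q_6, so the answer is 1526/111.

1526/111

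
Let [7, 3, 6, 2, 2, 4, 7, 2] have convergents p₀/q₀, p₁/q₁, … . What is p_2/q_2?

139/19

Using pₖ = aₖpₖ₋₁ + pₖ₋₂, qₖ = aₖqₖ₋₁ + qₖ₋₂ (with p₋₁=1, p₋₂=0, q₋₁=0, q₋₂=1):
  k=0: a=7, p=7, q=1
  k=1: a=3, p=22, q=3
  k=2: a=6, p=139, q=19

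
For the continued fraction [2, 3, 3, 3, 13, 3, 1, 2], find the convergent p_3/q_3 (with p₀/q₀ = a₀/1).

76/33

Using pₖ = aₖpₖ₋₁ + pₖ₋₂, qₖ = aₖqₖ₋₁ + qₖ₋₂ (with p₋₁=1, p₋₂=0, q₋₁=0, q₋₂=1):
  k=0: a=2, p=2, q=1
  k=1: a=3, p=7, q=3
  k=2: a=3, p=23, q=10
  k=3: a=3, p=76, q=33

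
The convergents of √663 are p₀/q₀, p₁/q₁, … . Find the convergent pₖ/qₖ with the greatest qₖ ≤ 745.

√663 = [25; 1, 2, 1, 50, …] (period length 4).
Convergents:
  p_0/q_0 = 25/1
  p_1/q_1 = 26/1
  p_2/q_2 = 77/3
  p_3/q_3 = 103/4
  p_4/q_4 = 5227/203
  p_5/q_5 = 5330/207
  p_6/q_6 = 15887/617
  p_7/q_7 = 21217/824
q_6 = 617 ≤ 745 < 824 = q_7, so the answer is 15887/617.

15887/617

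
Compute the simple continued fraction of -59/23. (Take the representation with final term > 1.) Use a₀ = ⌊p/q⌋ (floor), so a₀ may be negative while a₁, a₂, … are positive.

-59 = -3×23 + 10
23 = 2×10 + 3
10 = 3×3 + 1
3 = 3×1 + 0  (stop)
So -59/23 = [-3; 2, 3, 3].

[-3; 2, 3, 3]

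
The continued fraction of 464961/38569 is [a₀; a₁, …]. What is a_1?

18

464961 = 12·38569 + 2133   →  a_0 = 12
38569 = 18·2133 + 175   →  a_1 = 18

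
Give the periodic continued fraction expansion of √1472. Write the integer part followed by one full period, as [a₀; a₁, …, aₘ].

a₀ = ⌊√1472⌋ = 38.

[38; 2, 1, 2, 1, 2, 76]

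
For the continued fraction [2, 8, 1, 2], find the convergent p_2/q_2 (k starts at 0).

19/9

Using pₖ = aₖpₖ₋₁ + pₖ₋₂, qₖ = aₖqₖ₋₁ + qₖ₋₂ (with p₋₁=1, p₋₂=0, q₋₁=0, q₋₂=1):
  k=0: a=2, p=2, q=1
  k=1: a=8, p=17, q=8
  k=2: a=1, p=19, q=9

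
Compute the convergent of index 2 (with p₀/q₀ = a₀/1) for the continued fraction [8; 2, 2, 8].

42/5

Using pₖ = aₖpₖ₋₁ + pₖ₋₂, qₖ = aₖqₖ₋₁ + qₖ₋₂ (with p₋₁=1, p₋₂=0, q₋₁=0, q₋₂=1):
  k=0: a=8, p=8, q=1
  k=1: a=2, p=17, q=2
  k=2: a=2, p=42, q=5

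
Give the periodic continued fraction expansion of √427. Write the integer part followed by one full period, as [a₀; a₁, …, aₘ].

[20; 1, 1, 1, 40]

a₀ = ⌊√427⌋ = 20.
With m₀=0, d₀=1 and mₖ₊₁ = dₖaₖ − mₖ, dₖ₊₁ = (n − mₖ₊₁²)/dₖ, aₖ₊₁ = ⌊(a₀+mₖ₊₁)/dₖ₊₁⌋:
  k=1: m=20, d=27, a=1
  k=2: m=7, d=14, a=1
  k=3: m=7, d=27, a=1
  k=4: m=20, d=1, a=40
d=1 and a=2a₀=40 at k=4, so the next step gives (m, d) = (20, 27) again — its k=1 value — and the period has length 4.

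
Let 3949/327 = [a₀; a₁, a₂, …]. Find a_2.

3949 = 12·327 + 25   →  a_0 = 12
327 = 13·25 + 2   →  a_1 = 13
25 = 12·2 + 1   →  a_2 = 12

12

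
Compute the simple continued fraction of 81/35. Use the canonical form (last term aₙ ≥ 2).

[2; 3, 5, 2]

81 = 2*35 + 11
35 = 3*11 + 2
11 = 5*2 + 1
2 = 2*1 + 0  (stop)
So 81/35 = [2; 3, 5, 2].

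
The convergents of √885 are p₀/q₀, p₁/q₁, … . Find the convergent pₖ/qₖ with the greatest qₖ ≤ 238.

6991/235

√885 = [29; 1, 2, 1, 58, …] (period length 4).
Convergents:
  p_0/q_0 = 29/1
  p_1/q_1 = 30/1
  p_2/q_2 = 89/3
  p_3/q_3 = 119/4
  p_4/q_4 = 6991/235
  p_5/q_5 = 7110/239
q_4 = 235 ≤ 238 < 239 = q_5, so the answer is 6991/235.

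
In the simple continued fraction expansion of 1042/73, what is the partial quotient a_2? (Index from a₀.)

1

1042 = 14·73 + 20   →  a_0 = 14
73 = 3·20 + 13   →  a_1 = 3
20 = 1·13 + 7   →  a_2 = 1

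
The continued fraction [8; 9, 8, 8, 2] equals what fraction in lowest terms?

10210/1259

Fold from the inside: start with 2/1.
  8 + 1/2 = 17/2
  8 + 2/17 = 138/17
  9 + 17/138 = 1259/138
  8 + 138/1259 = 10210/1259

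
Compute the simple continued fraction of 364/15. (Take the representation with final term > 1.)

364 = 24×15 + 4
15 = 3×4 + 3
4 = 1×3 + 1
3 = 3×1 + 0  (stop)
So 364/15 = [24; 3, 1, 3].

[24; 3, 1, 3]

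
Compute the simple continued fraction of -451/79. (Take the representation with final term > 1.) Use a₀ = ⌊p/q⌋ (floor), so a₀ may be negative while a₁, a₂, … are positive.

-451 = -6·79 + 23
79 = 3·23 + 10
23 = 2·10 + 3
10 = 3·3 + 1
3 = 3·1 + 0  (stop)
So -451/79 = [-6; 3, 2, 3, 3].

[-6; 3, 2, 3, 3]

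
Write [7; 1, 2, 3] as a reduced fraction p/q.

77/10

Fold from the inside: start with 3/1.
  2 + 1/3 = 7/3
  1 + 3/7 = 10/7
  7 + 7/10 = 77/10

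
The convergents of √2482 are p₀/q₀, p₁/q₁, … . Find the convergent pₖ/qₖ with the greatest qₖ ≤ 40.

√2482 = [49; 1, 4, 1, 1, 4, 1, 98, …] (period length 7).
Convergents:
  p_0/q_0 = 49/1
  p_1/q_1 = 50/1
  p_2/q_2 = 249/5
  p_3/q_3 = 299/6
  p_4/q_4 = 548/11
  p_5/q_5 = 2491/50
q_4 = 11 ≤ 40 < 50 = q_5, so the answer is 548/11.

548/11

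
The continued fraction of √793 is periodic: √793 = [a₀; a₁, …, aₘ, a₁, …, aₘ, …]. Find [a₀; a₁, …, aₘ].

[28; 6, 4, 6, 56]

a₀ = ⌊√793⌋ = 28.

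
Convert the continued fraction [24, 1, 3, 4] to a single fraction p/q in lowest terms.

421/17

Fold from the inside: start with 4/1.
  3 + 1/4 = 13/4
  1 + 4/13 = 17/13
  24 + 13/17 = 421/17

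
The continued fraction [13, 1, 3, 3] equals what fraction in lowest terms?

Fold from the inside: start with 3/1.
  3 + 1/3 = 10/3
  1 + 3/10 = 13/10
  13 + 10/13 = 179/13

179/13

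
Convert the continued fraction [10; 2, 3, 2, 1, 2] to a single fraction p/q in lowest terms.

Fold from the inside: start with 2/1.
  1 + 1/2 = 3/2
  2 + 2/3 = 8/3
  3 + 3/8 = 27/8
  2 + 8/27 = 62/27
  10 + 27/62 = 647/62

647/62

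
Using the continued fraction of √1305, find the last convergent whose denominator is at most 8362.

√1305 = [36; 8, 72, …] (period length 2).
Convergents:
  p_0/q_0 = 36/1
  p_1/q_1 = 289/8
  p_2/q_2 = 20844/577
  p_3/q_3 = 167041/4624
  p_4/q_4 = 12047796/333505
q_3 = 4624 ≤ 8362 < 333505 = q_4, so the answer is 167041/4624.

167041/4624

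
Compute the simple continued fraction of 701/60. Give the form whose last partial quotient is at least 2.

[11; 1, 2, 6, 3]

701 = 11*60 + 41
60 = 1*41 + 19
41 = 2*19 + 3
19 = 6*3 + 1
3 = 3*1 + 0  (stop)
So 701/60 = [11; 1, 2, 6, 3].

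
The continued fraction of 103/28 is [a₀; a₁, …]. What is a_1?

103 = 3·28 + 19   →  a_0 = 3
28 = 1·19 + 9   →  a_1 = 1

1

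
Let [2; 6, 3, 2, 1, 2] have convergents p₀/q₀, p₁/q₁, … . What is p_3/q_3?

Using pₖ = aₖpₖ₋₁ + pₖ₋₂, qₖ = aₖqₖ₋₁ + qₖ₋₂ (with p₋₁=1, p₋₂=0, q₋₁=0, q₋₂=1):
  k=0: a=2, p=2, q=1
  k=1: a=6, p=13, q=6
  k=2: a=3, p=41, q=19
  k=3: a=2, p=95, q=44

95/44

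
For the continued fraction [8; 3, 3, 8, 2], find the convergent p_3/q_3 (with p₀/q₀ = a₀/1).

689/83

Using pₖ = aₖpₖ₋₁ + pₖ₋₂, qₖ = aₖqₖ₋₁ + qₖ₋₂ (with p₋₁=1, p₋₂=0, q₋₁=0, q₋₂=1):
  k=0: a=8, p=8, q=1
  k=1: a=3, p=25, q=3
  k=2: a=3, p=83, q=10
  k=3: a=8, p=689, q=83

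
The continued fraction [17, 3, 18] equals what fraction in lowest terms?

Using pₖ = aₖpₖ₋₁ + pₖ₋₂ and qₖ = aₖqₖ₋₁ + qₖ₋₂:
  k=0: a=17, p=17, q=1
  k=1: a=3, p=52, q=3
  k=2: a=18, p=953, q=55

953/55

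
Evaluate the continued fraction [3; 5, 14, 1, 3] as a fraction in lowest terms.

956/299

Using pₖ = aₖpₖ₋₁ + pₖ₋₂ and qₖ = aₖqₖ₋₁ + qₖ₋₂:
  k=0: a=3, p=3, q=1
  k=1: a=5, p=16, q=5
  k=2: a=14, p=227, q=71
  k=3: a=1, p=243, q=76
  k=4: a=3, p=956, q=299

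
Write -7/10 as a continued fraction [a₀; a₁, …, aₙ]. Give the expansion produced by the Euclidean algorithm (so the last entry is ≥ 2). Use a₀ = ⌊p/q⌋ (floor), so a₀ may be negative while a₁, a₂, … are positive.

[-1; 3, 3]

-7 = -1·10 + 3
10 = 3·3 + 1
3 = 3·1 + 0  (stop)
So -7/10 = [-1; 3, 3].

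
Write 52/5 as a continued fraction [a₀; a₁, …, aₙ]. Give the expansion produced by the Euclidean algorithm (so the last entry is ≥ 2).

52 = 10*5 + 2
5 = 2*2 + 1
2 = 2*1 + 0  (stop)
So 52/5 = [10; 2, 2].

[10; 2, 2]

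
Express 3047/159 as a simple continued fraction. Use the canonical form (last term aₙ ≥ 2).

[19; 6, 8, 1, 2]

3047 = 19*159 + 26
159 = 6*26 + 3
26 = 8*3 + 2
3 = 1*2 + 1
2 = 2*1 + 0  (stop)
So 3047/159 = [19; 6, 8, 1, 2].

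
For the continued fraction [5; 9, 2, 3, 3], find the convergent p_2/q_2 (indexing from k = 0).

97/19

Using pₖ = aₖpₖ₋₁ + pₖ₋₂, qₖ = aₖqₖ₋₁ + qₖ₋₂ (with p₋₁=1, p₋₂=0, q₋₁=0, q₋₂=1):
  k=0: a=5, p=5, q=1
  k=1: a=9, p=46, q=9
  k=2: a=2, p=97, q=19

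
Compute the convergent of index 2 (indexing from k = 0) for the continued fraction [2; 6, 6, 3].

Using pₖ = aₖpₖ₋₁ + pₖ₋₂, qₖ = aₖqₖ₋₁ + qₖ₋₂ (with p₋₁=1, p₋₂=0, q₋₁=0, q₋₂=1):
  k=0: a=2, p=2, q=1
  k=1: a=6, p=13, q=6
  k=2: a=6, p=80, q=37

80/37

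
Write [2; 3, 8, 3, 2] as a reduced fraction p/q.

420/181

Fold from the inside: start with 2/1.
  3 + 1/2 = 7/2
  8 + 2/7 = 58/7
  3 + 7/58 = 181/58
  2 + 58/181 = 420/181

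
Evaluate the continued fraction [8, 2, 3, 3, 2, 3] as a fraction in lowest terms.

Fold from the inside: start with 3/1.
  2 + 1/3 = 7/3
  3 + 3/7 = 24/7
  3 + 7/24 = 79/24
  2 + 24/79 = 182/79
  8 + 79/182 = 1535/182

1535/182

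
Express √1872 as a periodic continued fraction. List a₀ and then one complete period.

a₀ = ⌊√1872⌋ = 43.
With m₀=0, d₀=1 and mₖ₊₁ = dₖaₖ − mₖ, dₖ₊₁ = (n − mₖ₊₁²)/dₖ, aₖ₊₁ = ⌊(a₀+mₖ₊₁)/dₖ₊₁⌋:
  k=1: m=43, d=23, a=3
  k=2: m=26, d=52, a=1
  k=3: m=26, d=23, a=3
  k=4: m=43, d=1, a=86
d=1 and a=2a₀=86 at k=4, so the next step gives (m, d) = (43, 23) again — its k=1 value — and the period has length 4.

[43; 3, 1, 3, 86]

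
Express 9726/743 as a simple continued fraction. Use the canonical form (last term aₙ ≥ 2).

9726 = 13×743 + 67
743 = 11×67 + 6
67 = 11×6 + 1
6 = 6×1 + 0  (stop)
So 9726/743 = [13; 11, 11, 6].

[13; 11, 11, 6]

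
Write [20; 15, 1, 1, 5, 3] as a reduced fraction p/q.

Using pₖ = aₖpₖ₋₁ + pₖ₋₂ and qₖ = aₖqₖ₋₁ + qₖ₋₂:
  k=0: a=20, p=20, q=1
  k=1: a=15, p=301, q=15
  k=2: a=1, p=321, q=16
  k=3: a=1, p=622, q=31
  k=4: a=5, p=3431, q=171
  k=5: a=3, p=10915, q=544

10915/544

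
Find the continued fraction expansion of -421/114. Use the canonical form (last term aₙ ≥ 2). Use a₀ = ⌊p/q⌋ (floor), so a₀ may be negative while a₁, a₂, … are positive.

-421 = -4·114 + 35
114 = 3·35 + 9
35 = 3·9 + 8
9 = 1·8 + 1
8 = 8·1 + 0  (stop)
So -421/114 = [-4; 3, 3, 1, 8].

[-4; 3, 3, 1, 8]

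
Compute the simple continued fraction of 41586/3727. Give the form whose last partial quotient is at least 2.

[11; 6, 3, 19, 3, 3]

41586 = 11×3727 + 589
3727 = 6×589 + 193
589 = 3×193 + 10
193 = 19×10 + 3
10 = 3×3 + 1
3 = 3×1 + 0  (stop)
So 41586/3727 = [11; 6, 3, 19, 3, 3].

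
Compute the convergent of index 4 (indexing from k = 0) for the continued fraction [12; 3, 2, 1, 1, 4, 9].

Using pₖ = aₖpₖ₋₁ + pₖ₋₂, qₖ = aₖqₖ₋₁ + qₖ₋₂ (with p₋₁=1, p₋₂=0, q₋₁=0, q₋₂=1):
  k=0: a=12, p=12, q=1
  k=1: a=3, p=37, q=3
  k=2: a=2, p=86, q=7
  k=3: a=1, p=123, q=10
  k=4: a=1, p=209, q=17

209/17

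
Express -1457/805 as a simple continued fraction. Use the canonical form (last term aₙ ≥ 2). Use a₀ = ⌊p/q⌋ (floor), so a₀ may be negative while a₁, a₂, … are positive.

[-2; 5, 3, 1, 4, 1, 2, 2]

-1457 = -2·805 + 153
805 = 5·153 + 40
153 = 3·40 + 33
40 = 1·33 + 7
33 = 4·7 + 5
7 = 1·5 + 2
5 = 2·2 + 1
2 = 2·1 + 0  (stop)
So -1457/805 = [-2; 5, 3, 1, 4, 1, 2, 2].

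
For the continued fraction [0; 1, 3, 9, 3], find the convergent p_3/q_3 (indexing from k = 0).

Using pₖ = aₖpₖ₋₁ + pₖ₋₂, qₖ = aₖqₖ₋₁ + qₖ₋₂ (with p₋₁=1, p₋₂=0, q₋₁=0, q₋₂=1):
  k=0: a=0, p=0, q=1
  k=1: a=1, p=1, q=1
  k=2: a=3, p=3, q=4
  k=3: a=9, p=28, q=37

28/37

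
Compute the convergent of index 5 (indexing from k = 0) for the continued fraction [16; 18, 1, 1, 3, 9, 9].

19377/1207

Using pₖ = aₖpₖ₋₁ + pₖ₋₂, qₖ = aₖqₖ₋₁ + qₖ₋₂ (with p₋₁=1, p₋₂=0, q₋₁=0, q₋₂=1):
  k=0: a=16, p=16, q=1
  k=1: a=18, p=289, q=18
  k=2: a=1, p=305, q=19
  k=3: a=1, p=594, q=37
  k=4: a=3, p=2087, q=130
  k=5: a=9, p=19377, q=1207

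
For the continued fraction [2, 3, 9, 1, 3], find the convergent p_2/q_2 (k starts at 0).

65/28

Using pₖ = aₖpₖ₋₁ + pₖ₋₂, qₖ = aₖqₖ₋₁ + qₖ₋₂ (with p₋₁=1, p₋₂=0, q₋₁=0, q₋₂=1):
  k=0: a=2, p=2, q=1
  k=1: a=3, p=7, q=3
  k=2: a=9, p=65, q=28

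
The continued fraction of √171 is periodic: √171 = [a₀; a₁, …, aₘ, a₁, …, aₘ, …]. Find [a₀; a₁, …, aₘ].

[13; 13, 26]

a₀ = ⌊√171⌋ = 13.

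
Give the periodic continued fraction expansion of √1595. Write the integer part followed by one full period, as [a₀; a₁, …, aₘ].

[39; 1, 14, 1, 78]

a₀ = ⌊√1595⌋ = 39.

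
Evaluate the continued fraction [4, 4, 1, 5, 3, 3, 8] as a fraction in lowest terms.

10651/2532

Fold from the inside: start with 8/1.
  3 + 1/8 = 25/8
  3 + 8/25 = 83/25
  5 + 25/83 = 440/83
  1 + 83/440 = 523/440
  4 + 440/523 = 2532/523
  4 + 523/2532 = 10651/2532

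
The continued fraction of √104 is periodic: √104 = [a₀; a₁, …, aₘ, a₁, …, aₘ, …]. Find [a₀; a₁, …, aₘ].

a₀ = ⌊√104⌋ = 10.

[10; 5, 20]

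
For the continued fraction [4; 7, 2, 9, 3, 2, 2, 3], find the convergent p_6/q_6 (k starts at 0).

Using pₖ = aₖpₖ₋₁ + pₖ₋₂, qₖ = aₖqₖ₋₁ + qₖ₋₂ (with p₋₁=1, p₋₂=0, q₋₁=0, q₋₂=1):
  k=0: a=4, p=4, q=1
  k=1: a=7, p=29, q=7
  k=2: a=2, p=62, q=15
  k=3: a=9, p=587, q=142
  k=4: a=3, p=1823, q=441
  k=5: a=2, p=4233, q=1024
  k=6: a=2, p=10289, q=2489

10289/2489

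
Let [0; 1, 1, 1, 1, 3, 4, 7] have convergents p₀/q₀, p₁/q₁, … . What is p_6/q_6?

Using pₖ = aₖpₖ₋₁ + pₖ₋₂, qₖ = aₖqₖ₋₁ + qₖ₋₂ (with p₋₁=1, p₋₂=0, q₋₁=0, q₋₂=1):
  k=0: a=0, p=0, q=1
  k=1: a=1, p=1, q=1
  k=2: a=1, p=1, q=2
  k=3: a=1, p=2, q=3
  k=4: a=1, p=3, q=5
  k=5: a=3, p=11, q=18
  k=6: a=4, p=47, q=77

47/77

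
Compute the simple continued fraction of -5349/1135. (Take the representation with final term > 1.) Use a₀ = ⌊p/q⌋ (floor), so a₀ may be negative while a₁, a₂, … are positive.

-5349 = -5*1135 + 326
1135 = 3*326 + 157
326 = 2*157 + 12
157 = 13*12 + 1
12 = 12*1 + 0  (stop)
So -5349/1135 = [-5; 3, 2, 13, 12].

[-5; 3, 2, 13, 12]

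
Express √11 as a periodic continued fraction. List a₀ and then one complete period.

a₀ = ⌊√11⌋ = 3.

[3; 3, 6]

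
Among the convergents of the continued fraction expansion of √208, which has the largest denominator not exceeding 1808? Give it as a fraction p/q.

18446/1279

√208 = [14; 2, 2, 1, 2, 2, 28, …] (period length 6).
Convergents:
  p_0/q_0 = 14/1
  p_1/q_1 = 29/2
  p_2/q_2 = 72/5
  p_3/q_3 = 101/7
  p_4/q_4 = 274/19
  p_5/q_5 = 649/45
  p_6/q_6 = 18446/1279
  p_7/q_7 = 37541/2603
q_6 = 1279 ≤ 1808 < 2603 = q_7, so the answer is 18446/1279.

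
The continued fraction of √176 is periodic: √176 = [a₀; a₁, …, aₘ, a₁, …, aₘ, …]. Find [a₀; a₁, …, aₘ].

[13; 3, 1, 3, 26]

a₀ = ⌊√176⌋ = 13.
With m₀=0, d₀=1 and mₖ₊₁ = dₖaₖ − mₖ, dₖ₊₁ = (n − mₖ₊₁²)/dₖ, aₖ₊₁ = ⌊(a₀+mₖ₊₁)/dₖ₊₁⌋:
  k=1: m=13, d=7, a=3
  k=2: m=8, d=16, a=1
  k=3: m=8, d=7, a=3
  k=4: m=13, d=1, a=26
d=1 and a=2a₀=26 at k=4, so the next step gives (m, d) = (13, 7) again — its k=1 value — and the period has length 4.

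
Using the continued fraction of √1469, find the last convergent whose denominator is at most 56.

2108/55

√1469 = [38; 3, 18, 1, 4, 1, 18, 3, 76, …] (period length 8).
Convergents:
  p_0/q_0 = 38/1
  p_1/q_1 = 115/3
  p_2/q_2 = 2108/55
  p_3/q_3 = 2223/58
q_2 = 55 ≤ 56 < 58 = q_3, so the answer is 2108/55.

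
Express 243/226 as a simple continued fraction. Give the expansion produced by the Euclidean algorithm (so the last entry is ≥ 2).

[1; 13, 3, 2, 2]

243 = 1×226 + 17
226 = 13×17 + 5
17 = 3×5 + 2
5 = 2×2 + 1
2 = 2×1 + 0  (stop)
So 243/226 = [1; 13, 3, 2, 2].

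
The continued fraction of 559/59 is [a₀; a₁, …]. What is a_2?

9

559 = 9·59 + 28   →  a_0 = 9
59 = 2·28 + 3   →  a_1 = 2
28 = 9·3 + 1   →  a_2 = 9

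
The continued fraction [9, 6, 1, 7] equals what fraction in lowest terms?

Using pₖ = aₖpₖ₋₁ + pₖ₋₂ and qₖ = aₖqₖ₋₁ + qₖ₋₂:
  k=0: a=9, p=9, q=1
  k=1: a=6, p=55, q=6
  k=2: a=1, p=64, q=7
  k=3: a=7, p=503, q=55

503/55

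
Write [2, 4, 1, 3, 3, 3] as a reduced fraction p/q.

Fold from the inside: start with 3/1.
  3 + 1/3 = 10/3
  3 + 3/10 = 33/10
  1 + 10/33 = 43/33
  4 + 33/43 = 205/43
  2 + 43/205 = 453/205

453/205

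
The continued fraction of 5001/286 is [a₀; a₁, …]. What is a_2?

17

5001 = 17·286 + 139   →  a_0 = 17
286 = 2·139 + 8   →  a_1 = 2
139 = 17·8 + 3   →  a_2 = 17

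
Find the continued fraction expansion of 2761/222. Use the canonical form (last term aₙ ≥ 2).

2761 = 12*222 + 97
222 = 2*97 + 28
97 = 3*28 + 13
28 = 2*13 + 2
13 = 6*2 + 1
2 = 2*1 + 0  (stop)
So 2761/222 = [12; 2, 3, 2, 6, 2].

[12; 2, 3, 2, 6, 2]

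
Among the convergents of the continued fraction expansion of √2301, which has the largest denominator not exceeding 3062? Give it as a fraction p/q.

√2301 = [47; 1, 30, 1, 94, …] (period length 4).
Convergents:
  p_0/q_0 = 47/1
  p_1/q_1 = 48/1
  p_2/q_2 = 1487/31
  p_3/q_3 = 1535/32
  p_4/q_4 = 145777/3039
  p_5/q_5 = 147312/3071
q_4 = 3039 ≤ 3062 < 3071 = q_5, so the answer is 145777/3039.

145777/3039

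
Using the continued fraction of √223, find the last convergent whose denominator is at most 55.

√223 = [14; 1, 13, 1, 28, …] (period length 4).
Convergents:
  p_0/q_0 = 14/1
  p_1/q_1 = 15/1
  p_2/q_2 = 209/14
  p_3/q_3 = 224/15
  p_4/q_4 = 6481/434
q_3 = 15 ≤ 55 < 434 = q_4, so the answer is 224/15.

224/15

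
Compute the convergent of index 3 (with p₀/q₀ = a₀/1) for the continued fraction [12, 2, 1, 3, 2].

Using pₖ = aₖpₖ₋₁ + pₖ₋₂, qₖ = aₖqₖ₋₁ + qₖ₋₂ (with p₋₁=1, p₋₂=0, q₋₁=0, q₋₂=1):
  k=0: a=12, p=12, q=1
  k=1: a=2, p=25, q=2
  k=2: a=1, p=37, q=3
  k=3: a=3, p=136, q=11

136/11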